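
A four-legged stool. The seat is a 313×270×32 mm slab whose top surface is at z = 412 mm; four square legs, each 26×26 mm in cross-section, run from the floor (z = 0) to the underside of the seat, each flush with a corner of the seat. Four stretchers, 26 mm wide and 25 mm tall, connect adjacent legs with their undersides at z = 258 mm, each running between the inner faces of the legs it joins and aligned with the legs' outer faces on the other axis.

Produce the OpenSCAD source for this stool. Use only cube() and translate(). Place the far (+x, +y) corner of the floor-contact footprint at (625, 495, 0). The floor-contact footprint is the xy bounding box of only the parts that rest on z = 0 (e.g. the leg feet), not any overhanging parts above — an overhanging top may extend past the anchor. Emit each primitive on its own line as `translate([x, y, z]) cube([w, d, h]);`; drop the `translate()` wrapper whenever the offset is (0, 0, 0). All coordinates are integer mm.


translate([312, 225, 380]) cube([313, 270, 32]);
translate([312, 225, 0]) cube([26, 26, 380]);
translate([599, 225, 0]) cube([26, 26, 380]);
translate([312, 469, 0]) cube([26, 26, 380]);
translate([599, 469, 0]) cube([26, 26, 380]);
translate([338, 225, 258]) cube([261, 26, 25]);
translate([338, 469, 258]) cube([261, 26, 25]);
translate([312, 251, 258]) cube([26, 218, 25]);
translate([599, 251, 258]) cube([26, 218, 25]);


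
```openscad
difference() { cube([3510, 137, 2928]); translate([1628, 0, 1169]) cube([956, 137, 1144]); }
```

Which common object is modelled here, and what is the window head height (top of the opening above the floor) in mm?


A wall with a window opening. The window head height is 2313 mm.

A wall with a rectangular opening subtracted — a window. Sill at z = 1169, opening 1144 mm tall, so the head is at 1169 + 1144 = 2313 mm.


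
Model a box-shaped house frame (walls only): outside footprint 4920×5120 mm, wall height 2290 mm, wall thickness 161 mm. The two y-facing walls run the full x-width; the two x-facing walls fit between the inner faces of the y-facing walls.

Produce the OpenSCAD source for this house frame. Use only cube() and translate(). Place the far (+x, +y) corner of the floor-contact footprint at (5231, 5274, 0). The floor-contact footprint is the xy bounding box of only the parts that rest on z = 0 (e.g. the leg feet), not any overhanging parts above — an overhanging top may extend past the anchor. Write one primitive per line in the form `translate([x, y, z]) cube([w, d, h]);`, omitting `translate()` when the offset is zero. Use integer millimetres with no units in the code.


translate([311, 154, 0]) cube([4920, 161, 2290]);
translate([311, 5113, 0]) cube([4920, 161, 2290]);
translate([311, 315, 0]) cube([161, 4798, 2290]);
translate([5070, 315, 0]) cube([161, 4798, 2290]);


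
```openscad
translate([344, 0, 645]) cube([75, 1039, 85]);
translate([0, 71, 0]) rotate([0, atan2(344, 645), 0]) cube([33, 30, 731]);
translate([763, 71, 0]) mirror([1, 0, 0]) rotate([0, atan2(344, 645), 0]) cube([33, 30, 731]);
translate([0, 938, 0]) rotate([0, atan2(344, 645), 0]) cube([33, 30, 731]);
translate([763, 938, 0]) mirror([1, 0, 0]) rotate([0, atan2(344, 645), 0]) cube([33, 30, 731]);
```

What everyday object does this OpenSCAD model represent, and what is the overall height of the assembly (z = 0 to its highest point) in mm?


A sawhorse. The overall height is 730 mm.

A beam across two mirrored pairs of raked legs — a sawhorse. The beam's underside is at z = 645 (matching the legs' vertical rise in atan2(344, 645)) and the beam is 85 mm tall, so its top is at 645 + 85 = 730 mm. The raked legs top out at the beam's underside, so that is the highest point.


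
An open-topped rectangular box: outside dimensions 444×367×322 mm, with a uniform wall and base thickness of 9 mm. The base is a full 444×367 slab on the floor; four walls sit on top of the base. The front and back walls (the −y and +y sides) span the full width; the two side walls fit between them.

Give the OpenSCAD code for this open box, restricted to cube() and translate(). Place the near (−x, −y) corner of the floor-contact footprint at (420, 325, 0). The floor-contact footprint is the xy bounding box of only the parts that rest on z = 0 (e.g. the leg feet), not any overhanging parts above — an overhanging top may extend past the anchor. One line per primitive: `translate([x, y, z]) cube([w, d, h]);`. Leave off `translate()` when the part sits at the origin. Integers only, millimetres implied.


translate([420, 325, 0]) cube([444, 367, 9]);
translate([420, 325, 9]) cube([444, 9, 313]);
translate([420, 683, 9]) cube([444, 9, 313]);
translate([420, 334, 9]) cube([9, 349, 313]);
translate([855, 334, 9]) cube([9, 349, 313]);


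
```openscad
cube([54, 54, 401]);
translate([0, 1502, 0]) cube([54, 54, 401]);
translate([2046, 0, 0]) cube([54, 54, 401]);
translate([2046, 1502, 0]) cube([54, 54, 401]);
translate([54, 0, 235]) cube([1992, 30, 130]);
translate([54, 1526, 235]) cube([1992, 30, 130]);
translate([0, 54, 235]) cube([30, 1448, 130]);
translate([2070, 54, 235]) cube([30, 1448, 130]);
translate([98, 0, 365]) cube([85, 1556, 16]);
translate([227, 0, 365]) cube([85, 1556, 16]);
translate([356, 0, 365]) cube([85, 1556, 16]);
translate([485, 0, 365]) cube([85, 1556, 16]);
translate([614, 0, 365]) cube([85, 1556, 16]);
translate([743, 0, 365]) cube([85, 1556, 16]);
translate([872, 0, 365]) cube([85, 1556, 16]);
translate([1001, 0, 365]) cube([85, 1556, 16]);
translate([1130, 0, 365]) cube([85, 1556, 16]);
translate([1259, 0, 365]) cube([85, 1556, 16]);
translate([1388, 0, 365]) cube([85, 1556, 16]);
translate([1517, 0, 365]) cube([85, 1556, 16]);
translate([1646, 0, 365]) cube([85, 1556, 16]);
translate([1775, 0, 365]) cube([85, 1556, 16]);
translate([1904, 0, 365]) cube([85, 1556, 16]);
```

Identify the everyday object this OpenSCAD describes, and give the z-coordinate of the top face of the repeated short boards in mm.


A bed frame. The slat-top height is 381 mm.

Four posts, four rails, and a row of slats — a bed frame. Slats sit on the rails at z = 235 + 130 = 365; with slat thickness 16, the top is 381 mm.


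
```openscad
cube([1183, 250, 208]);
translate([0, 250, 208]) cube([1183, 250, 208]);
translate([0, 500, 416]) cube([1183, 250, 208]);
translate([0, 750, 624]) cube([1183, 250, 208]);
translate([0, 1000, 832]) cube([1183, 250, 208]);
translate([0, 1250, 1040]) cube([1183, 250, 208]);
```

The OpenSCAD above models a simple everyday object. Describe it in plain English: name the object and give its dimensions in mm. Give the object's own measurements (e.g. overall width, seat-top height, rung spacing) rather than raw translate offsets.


A straight staircase of 6 solid steps. Each step is 1183 mm wide (x), 250 mm deep (y, the going) and 208 mm tall (the rise). The first step rests on the floor; each subsequent step sits one going further in +y and one rise higher in +z, directly behind and above the previous step with no overlap.


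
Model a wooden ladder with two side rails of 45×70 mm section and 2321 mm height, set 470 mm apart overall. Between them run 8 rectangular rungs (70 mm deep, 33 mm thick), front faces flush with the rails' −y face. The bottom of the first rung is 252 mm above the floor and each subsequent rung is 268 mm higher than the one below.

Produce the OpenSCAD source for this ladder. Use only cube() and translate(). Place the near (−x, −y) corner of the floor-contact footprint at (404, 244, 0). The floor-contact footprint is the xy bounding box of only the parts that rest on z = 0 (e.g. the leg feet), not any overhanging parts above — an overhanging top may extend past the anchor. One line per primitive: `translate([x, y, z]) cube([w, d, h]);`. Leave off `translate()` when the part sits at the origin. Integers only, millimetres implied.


translate([404, 244, 0]) cube([45, 70, 2321]);
translate([829, 244, 0]) cube([45, 70, 2321]);
translate([449, 244, 252]) cube([380, 70, 33]);
translate([449, 244, 520]) cube([380, 70, 33]);
translate([449, 244, 788]) cube([380, 70, 33]);
translate([449, 244, 1056]) cube([380, 70, 33]);
translate([449, 244, 1324]) cube([380, 70, 33]);
translate([449, 244, 1592]) cube([380, 70, 33]);
translate([449, 244, 1860]) cube([380, 70, 33]);
translate([449, 244, 2128]) cube([380, 70, 33]);


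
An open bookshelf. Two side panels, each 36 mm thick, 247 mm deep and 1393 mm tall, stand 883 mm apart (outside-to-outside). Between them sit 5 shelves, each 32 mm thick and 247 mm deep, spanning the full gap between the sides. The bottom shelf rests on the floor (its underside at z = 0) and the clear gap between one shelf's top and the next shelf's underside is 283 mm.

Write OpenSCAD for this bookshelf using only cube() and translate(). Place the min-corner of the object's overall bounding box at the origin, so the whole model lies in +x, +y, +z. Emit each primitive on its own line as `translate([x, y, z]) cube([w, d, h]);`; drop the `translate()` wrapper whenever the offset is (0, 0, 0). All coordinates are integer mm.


cube([36, 247, 1393]);
translate([847, 0, 0]) cube([36, 247, 1393]);
translate([36, 0, 0]) cube([811, 247, 32]);
translate([36, 0, 315]) cube([811, 247, 32]);
translate([36, 0, 630]) cube([811, 247, 32]);
translate([36, 0, 945]) cube([811, 247, 32]);
translate([36, 0, 1260]) cube([811, 247, 32]);


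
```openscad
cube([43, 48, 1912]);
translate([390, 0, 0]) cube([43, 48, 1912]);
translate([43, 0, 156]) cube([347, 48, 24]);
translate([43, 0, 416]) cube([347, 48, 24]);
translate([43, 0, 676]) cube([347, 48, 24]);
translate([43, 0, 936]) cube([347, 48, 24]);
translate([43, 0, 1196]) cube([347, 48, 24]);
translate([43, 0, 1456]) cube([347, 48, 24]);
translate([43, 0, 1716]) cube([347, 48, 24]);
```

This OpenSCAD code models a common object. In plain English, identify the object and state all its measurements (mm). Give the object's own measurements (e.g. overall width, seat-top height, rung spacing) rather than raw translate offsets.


A straight ladder. Two 43×48 mm vertical rails, 1912 mm tall, stand 433 mm apart (outside-to-outside) with their front faces coplanar on the −y side. 7 rungs, each 48 mm deep and 24 mm tall, span between the inner faces of the rails, front faces flush with the rails. The lowest rung's underside is at z = 156 mm and rungs are spaced 260 mm apart (underside to underside).


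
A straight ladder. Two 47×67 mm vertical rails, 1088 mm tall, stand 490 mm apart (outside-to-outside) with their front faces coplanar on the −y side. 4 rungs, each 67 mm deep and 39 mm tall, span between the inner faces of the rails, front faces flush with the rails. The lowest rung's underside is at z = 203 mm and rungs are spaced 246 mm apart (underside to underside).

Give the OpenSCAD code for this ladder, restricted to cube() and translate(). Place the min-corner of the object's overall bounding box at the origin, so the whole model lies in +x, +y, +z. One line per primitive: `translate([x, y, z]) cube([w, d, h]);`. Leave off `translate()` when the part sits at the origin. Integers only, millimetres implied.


// rung span = 490 - 2*47 = 396
// rung[k] z = 203 + k*246
cube([47, 67, 1088]);
translate([443, 0, 0]) cube([47, 67, 1088]);
translate([47, 0, 203]) cube([396, 67, 39]);
translate([47, 0, 449]) cube([396, 67, 39]);
translate([47, 0, 695]) cube([396, 67, 39]);
translate([47, 0, 941]) cube([396, 67, 39]);


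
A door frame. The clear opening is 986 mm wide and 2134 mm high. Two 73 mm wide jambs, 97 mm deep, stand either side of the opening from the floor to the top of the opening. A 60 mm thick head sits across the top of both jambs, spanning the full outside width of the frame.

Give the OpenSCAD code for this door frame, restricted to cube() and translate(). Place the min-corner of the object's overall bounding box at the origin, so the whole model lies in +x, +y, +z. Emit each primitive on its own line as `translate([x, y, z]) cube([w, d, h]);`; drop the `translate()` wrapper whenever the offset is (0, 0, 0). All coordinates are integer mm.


cube([73, 97, 2134]);
translate([1059, 0, 0]) cube([73, 97, 2134]);
translate([0, 0, 2134]) cube([1132, 97, 60]);


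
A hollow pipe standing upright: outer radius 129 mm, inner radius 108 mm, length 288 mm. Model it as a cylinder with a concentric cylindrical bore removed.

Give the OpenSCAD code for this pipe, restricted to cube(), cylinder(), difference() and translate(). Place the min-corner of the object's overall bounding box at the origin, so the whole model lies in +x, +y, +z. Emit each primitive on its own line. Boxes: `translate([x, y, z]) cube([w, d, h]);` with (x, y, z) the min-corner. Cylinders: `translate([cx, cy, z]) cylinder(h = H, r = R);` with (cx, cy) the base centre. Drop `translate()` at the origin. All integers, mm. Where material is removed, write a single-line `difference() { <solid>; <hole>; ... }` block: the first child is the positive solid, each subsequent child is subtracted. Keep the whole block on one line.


difference() { translate([129, 129, 0]) cylinder(h = 288, r = 129); translate([129, 129, 0]) cylinder(h = 288, r = 108); }


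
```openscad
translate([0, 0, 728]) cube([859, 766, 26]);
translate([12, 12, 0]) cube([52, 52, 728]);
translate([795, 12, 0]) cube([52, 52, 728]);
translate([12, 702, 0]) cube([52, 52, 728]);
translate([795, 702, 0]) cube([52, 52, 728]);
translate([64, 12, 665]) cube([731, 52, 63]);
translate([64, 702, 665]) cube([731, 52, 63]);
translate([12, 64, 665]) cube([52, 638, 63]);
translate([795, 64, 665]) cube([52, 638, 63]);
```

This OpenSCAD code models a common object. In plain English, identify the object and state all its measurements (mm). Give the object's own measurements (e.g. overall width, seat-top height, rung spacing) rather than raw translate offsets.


A table: top 859 mm (x) × 766 mm (y), 26 mm thick, upper face at z = 754 mm, on four 52×52 mm square legs, each inset 12 mm from the nearest pair of top edges from z = 0 to the bottom of the top. Four apron rails, 52 mm thick and 63 mm tall, run between adjacent legs with their top edges flush with the underside of the top and their outer faces flush with the legs' outer faces.


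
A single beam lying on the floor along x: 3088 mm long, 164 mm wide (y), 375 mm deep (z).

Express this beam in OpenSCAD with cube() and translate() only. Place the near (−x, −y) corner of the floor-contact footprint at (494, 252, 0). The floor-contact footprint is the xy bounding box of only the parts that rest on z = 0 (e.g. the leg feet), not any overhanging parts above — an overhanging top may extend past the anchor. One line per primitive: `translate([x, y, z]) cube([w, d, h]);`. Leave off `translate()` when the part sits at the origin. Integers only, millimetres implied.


translate([494, 252, 0]) cube([3088, 164, 375]);


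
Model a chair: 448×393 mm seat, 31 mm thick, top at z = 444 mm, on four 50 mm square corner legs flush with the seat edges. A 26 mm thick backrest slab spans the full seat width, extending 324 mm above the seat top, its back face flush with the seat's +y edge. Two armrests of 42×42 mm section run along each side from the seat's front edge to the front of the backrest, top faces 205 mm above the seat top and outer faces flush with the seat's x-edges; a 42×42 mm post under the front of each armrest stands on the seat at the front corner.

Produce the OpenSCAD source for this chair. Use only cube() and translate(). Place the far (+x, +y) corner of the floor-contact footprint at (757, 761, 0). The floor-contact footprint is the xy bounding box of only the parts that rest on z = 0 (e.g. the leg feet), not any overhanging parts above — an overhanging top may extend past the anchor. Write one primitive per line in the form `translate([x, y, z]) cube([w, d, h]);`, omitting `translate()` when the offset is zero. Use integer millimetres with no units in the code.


translate([309, 368, 413]) cube([448, 393, 31]);
translate([309, 368, 0]) cube([50, 50, 413]);
translate([707, 368, 0]) cube([50, 50, 413]);
translate([309, 711, 0]) cube([50, 50, 413]);
translate([707, 711, 0]) cube([50, 50, 413]);
translate([309, 735, 444]) cube([448, 26, 324]);
translate([309, 368, 607]) cube([42, 367, 42]);
translate([715, 368, 607]) cube([42, 367, 42]);
translate([309, 368, 444]) cube([42, 42, 163]);
translate([715, 368, 444]) cube([42, 42, 163]);


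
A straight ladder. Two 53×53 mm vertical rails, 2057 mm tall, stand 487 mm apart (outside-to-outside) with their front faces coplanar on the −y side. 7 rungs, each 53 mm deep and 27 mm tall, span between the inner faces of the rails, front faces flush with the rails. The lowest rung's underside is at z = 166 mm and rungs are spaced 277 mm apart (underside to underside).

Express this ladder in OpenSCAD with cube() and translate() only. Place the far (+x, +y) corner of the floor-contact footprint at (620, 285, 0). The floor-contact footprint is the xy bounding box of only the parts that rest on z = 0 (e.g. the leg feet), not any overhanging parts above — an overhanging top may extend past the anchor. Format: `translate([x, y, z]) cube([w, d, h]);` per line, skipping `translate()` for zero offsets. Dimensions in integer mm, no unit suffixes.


translate([133, 232, 0]) cube([53, 53, 2057]);
translate([567, 232, 0]) cube([53, 53, 2057]);
translate([186, 232, 166]) cube([381, 53, 27]);
translate([186, 232, 443]) cube([381, 53, 27]);
translate([186, 232, 720]) cube([381, 53, 27]);
translate([186, 232, 997]) cube([381, 53, 27]);
translate([186, 232, 1274]) cube([381, 53, 27]);
translate([186, 232, 1551]) cube([381, 53, 27]);
translate([186, 232, 1828]) cube([381, 53, 27]);


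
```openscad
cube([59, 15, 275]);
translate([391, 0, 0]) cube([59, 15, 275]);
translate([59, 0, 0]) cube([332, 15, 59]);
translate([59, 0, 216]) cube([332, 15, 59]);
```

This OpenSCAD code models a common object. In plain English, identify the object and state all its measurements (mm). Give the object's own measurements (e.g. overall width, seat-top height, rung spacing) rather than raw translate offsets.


A rectangular picture frame lying in the x–z plane (depth along y). The opening is 332 mm wide (x) by 157 mm tall (z), surrounded by a border 59 mm wide on all four sides. The frame is 15 mm deep and is made of two full-height vertical stiles with two horizontal rails fitted between them.


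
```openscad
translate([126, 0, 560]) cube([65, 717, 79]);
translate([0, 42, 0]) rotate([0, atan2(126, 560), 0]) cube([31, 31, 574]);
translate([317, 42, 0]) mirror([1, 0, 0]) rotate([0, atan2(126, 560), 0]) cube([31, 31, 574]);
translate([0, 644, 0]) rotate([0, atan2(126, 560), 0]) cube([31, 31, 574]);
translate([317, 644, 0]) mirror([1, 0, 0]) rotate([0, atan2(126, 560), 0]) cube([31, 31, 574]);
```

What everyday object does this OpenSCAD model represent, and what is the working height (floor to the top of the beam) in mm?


A sawhorse. The overall height is 639 mm.

A beam across two mirrored pairs of raked legs — a sawhorse. The beam's underside is at z = 560 (matching the legs' vertical rise in atan2(126, 560)) and the beam is 79 mm tall, so its top is at 560 + 79 = 639 mm. The raked legs top out at the beam's underside, so that is the highest point.


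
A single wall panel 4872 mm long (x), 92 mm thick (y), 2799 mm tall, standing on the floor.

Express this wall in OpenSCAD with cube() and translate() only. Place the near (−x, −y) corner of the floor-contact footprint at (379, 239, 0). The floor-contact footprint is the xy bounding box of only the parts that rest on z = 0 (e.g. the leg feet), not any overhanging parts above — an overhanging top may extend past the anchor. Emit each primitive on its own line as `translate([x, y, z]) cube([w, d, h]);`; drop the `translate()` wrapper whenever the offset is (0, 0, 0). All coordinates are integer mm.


translate([379, 239, 0]) cube([4872, 92, 2799]);


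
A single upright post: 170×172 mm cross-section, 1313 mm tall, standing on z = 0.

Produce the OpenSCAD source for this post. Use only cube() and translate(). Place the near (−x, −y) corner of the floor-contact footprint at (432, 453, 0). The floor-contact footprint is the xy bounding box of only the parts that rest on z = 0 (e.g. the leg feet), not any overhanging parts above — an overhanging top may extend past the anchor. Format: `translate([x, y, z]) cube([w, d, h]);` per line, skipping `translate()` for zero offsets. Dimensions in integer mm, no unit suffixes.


translate([432, 453, 0]) cube([170, 172, 1313]);


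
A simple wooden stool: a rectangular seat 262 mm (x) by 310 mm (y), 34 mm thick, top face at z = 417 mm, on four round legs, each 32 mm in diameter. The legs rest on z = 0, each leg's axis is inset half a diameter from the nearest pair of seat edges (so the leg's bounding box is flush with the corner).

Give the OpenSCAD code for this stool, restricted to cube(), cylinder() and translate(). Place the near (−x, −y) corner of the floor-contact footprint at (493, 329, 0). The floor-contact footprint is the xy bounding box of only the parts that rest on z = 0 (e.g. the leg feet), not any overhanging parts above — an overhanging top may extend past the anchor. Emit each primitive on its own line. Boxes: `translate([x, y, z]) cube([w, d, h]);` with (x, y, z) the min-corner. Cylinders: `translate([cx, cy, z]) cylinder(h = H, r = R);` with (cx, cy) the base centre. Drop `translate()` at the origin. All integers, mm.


translate([493, 329, 383]) cube([262, 310, 34]);
translate([509, 345, 0]) cylinder(h = 383, r = 16);
translate([739, 345, 0]) cylinder(h = 383, r = 16);
translate([509, 623, 0]) cylinder(h = 383, r = 16);
translate([739, 623, 0]) cylinder(h = 383, r = 16);


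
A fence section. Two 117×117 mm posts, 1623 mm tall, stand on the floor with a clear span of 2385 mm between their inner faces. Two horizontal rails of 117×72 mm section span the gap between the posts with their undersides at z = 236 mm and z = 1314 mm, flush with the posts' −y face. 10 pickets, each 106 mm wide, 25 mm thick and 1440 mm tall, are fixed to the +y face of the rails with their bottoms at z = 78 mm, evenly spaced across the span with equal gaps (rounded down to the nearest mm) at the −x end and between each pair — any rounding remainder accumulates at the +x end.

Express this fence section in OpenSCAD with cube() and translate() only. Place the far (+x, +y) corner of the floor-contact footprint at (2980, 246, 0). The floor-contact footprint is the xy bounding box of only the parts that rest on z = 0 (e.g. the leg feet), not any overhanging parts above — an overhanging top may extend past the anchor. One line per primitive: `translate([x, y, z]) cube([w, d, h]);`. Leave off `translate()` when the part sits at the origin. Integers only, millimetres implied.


translate([361, 129, 0]) cube([117, 117, 1623]);
translate([2863, 129, 0]) cube([117, 117, 1623]);
translate([478, 129, 236]) cube([2385, 117, 72]);
translate([478, 129, 1314]) cube([2385, 117, 72]);
translate([598, 246, 78]) cube([106, 25, 1440]);
translate([824, 246, 78]) cube([106, 25, 1440]);
translate([1050, 246, 78]) cube([106, 25, 1440]);
translate([1276, 246, 78]) cube([106, 25, 1440]);
translate([1502, 246, 78]) cube([106, 25, 1440]);
translate([1728, 246, 78]) cube([106, 25, 1440]);
translate([1954, 246, 78]) cube([106, 25, 1440]);
translate([2180, 246, 78]) cube([106, 25, 1440]);
translate([2406, 246, 78]) cube([106, 25, 1440]);
translate([2632, 246, 78]) cube([106, 25, 1440]);


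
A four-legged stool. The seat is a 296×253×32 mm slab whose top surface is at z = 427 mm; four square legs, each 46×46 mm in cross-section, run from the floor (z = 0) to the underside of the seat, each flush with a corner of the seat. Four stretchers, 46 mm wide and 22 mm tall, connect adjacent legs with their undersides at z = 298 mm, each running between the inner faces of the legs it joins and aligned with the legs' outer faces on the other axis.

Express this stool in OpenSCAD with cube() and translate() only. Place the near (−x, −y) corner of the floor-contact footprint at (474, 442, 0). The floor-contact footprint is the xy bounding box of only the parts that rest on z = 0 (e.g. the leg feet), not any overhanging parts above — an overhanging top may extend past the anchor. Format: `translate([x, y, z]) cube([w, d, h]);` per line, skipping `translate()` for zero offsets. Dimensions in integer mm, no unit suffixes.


translate([474, 442, 395]) cube([296, 253, 32]);
translate([474, 442, 0]) cube([46, 46, 395]);
translate([724, 442, 0]) cube([46, 46, 395]);
translate([474, 649, 0]) cube([46, 46, 395]);
translate([724, 649, 0]) cube([46, 46, 395]);
translate([520, 442, 298]) cube([204, 46, 22]);
translate([520, 649, 298]) cube([204, 46, 22]);
translate([474, 488, 298]) cube([46, 161, 22]);
translate([724, 488, 298]) cube([46, 161, 22]);


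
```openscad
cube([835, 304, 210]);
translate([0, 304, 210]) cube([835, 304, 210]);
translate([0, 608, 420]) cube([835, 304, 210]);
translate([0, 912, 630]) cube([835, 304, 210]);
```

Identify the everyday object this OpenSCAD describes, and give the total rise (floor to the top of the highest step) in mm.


A staircase. The total rise is 840 mm.

4 identical blocks, each offset up and back from the previous — a staircase. Each step is 210 mm tall and there are 4 of them, so the total rise is 4 × 210 = 840 mm.


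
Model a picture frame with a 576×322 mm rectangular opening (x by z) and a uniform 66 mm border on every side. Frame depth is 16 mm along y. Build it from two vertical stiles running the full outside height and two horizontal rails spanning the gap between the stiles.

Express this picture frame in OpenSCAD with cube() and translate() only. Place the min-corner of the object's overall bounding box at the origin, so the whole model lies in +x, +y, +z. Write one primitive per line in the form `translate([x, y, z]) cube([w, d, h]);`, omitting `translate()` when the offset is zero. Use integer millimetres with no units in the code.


cube([66, 16, 454]);
translate([642, 0, 0]) cube([66, 16, 454]);
translate([66, 0, 0]) cube([576, 16, 66]);
translate([66, 0, 388]) cube([576, 16, 66]);


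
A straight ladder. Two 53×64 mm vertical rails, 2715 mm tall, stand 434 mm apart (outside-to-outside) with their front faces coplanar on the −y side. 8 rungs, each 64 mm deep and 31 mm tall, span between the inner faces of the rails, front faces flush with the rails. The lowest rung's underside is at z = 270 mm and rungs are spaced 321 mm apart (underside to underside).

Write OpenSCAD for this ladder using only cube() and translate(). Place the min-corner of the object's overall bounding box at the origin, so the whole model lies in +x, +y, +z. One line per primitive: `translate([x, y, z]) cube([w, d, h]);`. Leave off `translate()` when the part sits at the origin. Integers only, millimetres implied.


cube([53, 64, 2715]);
translate([381, 0, 0]) cube([53, 64, 2715]);
translate([53, 0, 270]) cube([328, 64, 31]);
translate([53, 0, 591]) cube([328, 64, 31]);
translate([53, 0, 912]) cube([328, 64, 31]);
translate([53, 0, 1233]) cube([328, 64, 31]);
translate([53, 0, 1554]) cube([328, 64, 31]);
translate([53, 0, 1875]) cube([328, 64, 31]);
translate([53, 0, 2196]) cube([328, 64, 31]);
translate([53, 0, 2517]) cube([328, 64, 31]);


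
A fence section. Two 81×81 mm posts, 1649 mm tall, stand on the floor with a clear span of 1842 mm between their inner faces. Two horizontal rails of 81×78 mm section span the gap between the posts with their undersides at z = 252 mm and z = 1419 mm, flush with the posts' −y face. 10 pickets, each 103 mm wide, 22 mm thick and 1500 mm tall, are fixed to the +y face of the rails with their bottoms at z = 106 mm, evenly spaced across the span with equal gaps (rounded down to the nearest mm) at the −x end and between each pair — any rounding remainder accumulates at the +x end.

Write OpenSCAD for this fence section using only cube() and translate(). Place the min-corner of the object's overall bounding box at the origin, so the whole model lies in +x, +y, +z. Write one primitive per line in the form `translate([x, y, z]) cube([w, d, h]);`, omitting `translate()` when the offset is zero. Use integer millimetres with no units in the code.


cube([81, 81, 1649]);
translate([1923, 0, 0]) cube([81, 81, 1649]);
translate([81, 0, 252]) cube([1842, 81, 78]);
translate([81, 0, 1419]) cube([1842, 81, 78]);
translate([154, 81, 106]) cube([103, 22, 1500]);
translate([330, 81, 106]) cube([103, 22, 1500]);
translate([506, 81, 106]) cube([103, 22, 1500]);
translate([682, 81, 106]) cube([103, 22, 1500]);
translate([858, 81, 106]) cube([103, 22, 1500]);
translate([1034, 81, 106]) cube([103, 22, 1500]);
translate([1210, 81, 106]) cube([103, 22, 1500]);
translate([1386, 81, 106]) cube([103, 22, 1500]);
translate([1562, 81, 106]) cube([103, 22, 1500]);
translate([1738, 81, 106]) cube([103, 22, 1500]);


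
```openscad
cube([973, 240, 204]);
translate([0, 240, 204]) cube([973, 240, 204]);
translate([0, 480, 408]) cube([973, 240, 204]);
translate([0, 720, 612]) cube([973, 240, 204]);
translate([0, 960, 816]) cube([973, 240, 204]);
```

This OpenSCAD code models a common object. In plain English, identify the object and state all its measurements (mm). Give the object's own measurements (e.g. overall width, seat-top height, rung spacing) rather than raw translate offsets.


A straight staircase of 5 solid steps. Each step is 973 mm wide (x), 240 mm deep (y, the going) and 204 mm tall (the rise). The first step rests on the floor; each subsequent step sits one going further in +y and one rise higher in +z, directly behind and above the previous step with no overlap.


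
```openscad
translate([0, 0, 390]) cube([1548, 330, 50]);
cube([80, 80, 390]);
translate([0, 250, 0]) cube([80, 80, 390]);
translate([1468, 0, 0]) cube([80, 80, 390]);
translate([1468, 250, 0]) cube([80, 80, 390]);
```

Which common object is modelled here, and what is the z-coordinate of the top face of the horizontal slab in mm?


A bench. The seat-top height is 440 mm.

A long slab on four corner posts — a bench. The slab sits at z = 390 with thickness 50, so the top is 390 + 50 = 440 mm.


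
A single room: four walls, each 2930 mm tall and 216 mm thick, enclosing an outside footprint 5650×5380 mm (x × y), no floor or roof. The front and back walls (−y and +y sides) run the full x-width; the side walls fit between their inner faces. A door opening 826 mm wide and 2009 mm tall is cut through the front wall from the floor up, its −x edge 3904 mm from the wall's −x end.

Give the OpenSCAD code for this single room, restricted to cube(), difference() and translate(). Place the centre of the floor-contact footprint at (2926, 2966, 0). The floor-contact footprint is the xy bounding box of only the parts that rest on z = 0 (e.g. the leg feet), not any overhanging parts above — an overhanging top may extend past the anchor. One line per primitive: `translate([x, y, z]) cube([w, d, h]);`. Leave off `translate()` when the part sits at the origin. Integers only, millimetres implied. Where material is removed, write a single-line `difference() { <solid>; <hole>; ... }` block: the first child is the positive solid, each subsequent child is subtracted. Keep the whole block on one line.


difference() { translate([101, 276, 0]) cube([5650, 216, 2930]); translate([4005, 276, 0]) cube([826, 216, 2009]); }
translate([101, 5440, 0]) cube([5650, 216, 2930]);
translate([101, 492, 0]) cube([216, 4948, 2930]);
translate([5535, 492, 0]) cube([216, 4948, 2930]);


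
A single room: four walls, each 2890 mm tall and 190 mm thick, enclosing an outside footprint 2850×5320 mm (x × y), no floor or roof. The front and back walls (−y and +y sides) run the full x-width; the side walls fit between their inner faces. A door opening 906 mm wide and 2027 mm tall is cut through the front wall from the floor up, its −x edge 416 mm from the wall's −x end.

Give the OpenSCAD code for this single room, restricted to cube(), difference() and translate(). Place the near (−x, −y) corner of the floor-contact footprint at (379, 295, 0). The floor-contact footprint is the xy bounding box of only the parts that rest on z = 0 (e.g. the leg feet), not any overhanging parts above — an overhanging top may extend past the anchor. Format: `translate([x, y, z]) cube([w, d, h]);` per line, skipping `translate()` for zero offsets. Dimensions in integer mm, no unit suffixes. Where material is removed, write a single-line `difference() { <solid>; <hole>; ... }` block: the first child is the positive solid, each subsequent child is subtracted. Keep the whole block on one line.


difference() { translate([379, 295, 0]) cube([2850, 190, 2890]); translate([795, 295, 0]) cube([906, 190, 2027]); }
translate([379, 5425, 0]) cube([2850, 190, 2890]);
translate([379, 485, 0]) cube([190, 4940, 2890]);
translate([3039, 485, 0]) cube([190, 4940, 2890]);


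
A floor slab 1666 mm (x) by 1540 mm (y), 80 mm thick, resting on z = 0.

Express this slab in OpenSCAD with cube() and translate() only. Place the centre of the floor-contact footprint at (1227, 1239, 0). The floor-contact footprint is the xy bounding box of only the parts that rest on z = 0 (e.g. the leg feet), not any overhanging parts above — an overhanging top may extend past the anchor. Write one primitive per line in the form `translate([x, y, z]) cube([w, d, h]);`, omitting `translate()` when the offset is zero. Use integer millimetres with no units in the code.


translate([394, 469, 0]) cube([1666, 1540, 80]);


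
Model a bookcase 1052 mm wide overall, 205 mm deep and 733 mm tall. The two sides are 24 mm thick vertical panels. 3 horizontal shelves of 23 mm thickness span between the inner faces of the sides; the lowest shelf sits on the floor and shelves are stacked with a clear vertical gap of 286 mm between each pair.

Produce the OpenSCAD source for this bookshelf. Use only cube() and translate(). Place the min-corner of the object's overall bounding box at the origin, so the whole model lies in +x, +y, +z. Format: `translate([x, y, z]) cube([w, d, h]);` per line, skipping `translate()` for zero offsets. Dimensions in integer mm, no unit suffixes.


cube([24, 205, 733]);
translate([1028, 0, 0]) cube([24, 205, 733]);
translate([24, 0, 0]) cube([1004, 205, 23]);
translate([24, 0, 309]) cube([1004, 205, 23]);
translate([24, 0, 618]) cube([1004, 205, 23]);


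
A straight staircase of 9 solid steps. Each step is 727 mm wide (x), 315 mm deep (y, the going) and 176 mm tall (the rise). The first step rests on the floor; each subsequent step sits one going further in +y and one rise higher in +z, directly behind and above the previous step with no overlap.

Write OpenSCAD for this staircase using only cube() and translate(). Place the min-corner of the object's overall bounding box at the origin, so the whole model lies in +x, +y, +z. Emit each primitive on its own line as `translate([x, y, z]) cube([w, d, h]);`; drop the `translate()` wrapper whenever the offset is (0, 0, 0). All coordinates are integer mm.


cube([727, 315, 176]);
translate([0, 315, 176]) cube([727, 315, 176]);
translate([0, 630, 352]) cube([727, 315, 176]);
translate([0, 945, 528]) cube([727, 315, 176]);
translate([0, 1260, 704]) cube([727, 315, 176]);
translate([0, 1575, 880]) cube([727, 315, 176]);
translate([0, 1890, 1056]) cube([727, 315, 176]);
translate([0, 2205, 1232]) cube([727, 315, 176]);
translate([0, 2520, 1408]) cube([727, 315, 176]);


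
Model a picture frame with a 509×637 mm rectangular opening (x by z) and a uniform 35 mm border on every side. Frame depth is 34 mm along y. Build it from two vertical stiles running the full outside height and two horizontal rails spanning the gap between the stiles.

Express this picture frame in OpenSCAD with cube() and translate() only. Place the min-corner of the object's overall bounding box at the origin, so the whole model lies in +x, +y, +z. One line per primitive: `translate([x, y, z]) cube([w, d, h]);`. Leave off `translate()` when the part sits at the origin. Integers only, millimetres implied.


cube([35, 34, 707]);
translate([544, 0, 0]) cube([35, 34, 707]);
translate([35, 0, 0]) cube([509, 34, 35]);
translate([35, 0, 672]) cube([509, 34, 35]);


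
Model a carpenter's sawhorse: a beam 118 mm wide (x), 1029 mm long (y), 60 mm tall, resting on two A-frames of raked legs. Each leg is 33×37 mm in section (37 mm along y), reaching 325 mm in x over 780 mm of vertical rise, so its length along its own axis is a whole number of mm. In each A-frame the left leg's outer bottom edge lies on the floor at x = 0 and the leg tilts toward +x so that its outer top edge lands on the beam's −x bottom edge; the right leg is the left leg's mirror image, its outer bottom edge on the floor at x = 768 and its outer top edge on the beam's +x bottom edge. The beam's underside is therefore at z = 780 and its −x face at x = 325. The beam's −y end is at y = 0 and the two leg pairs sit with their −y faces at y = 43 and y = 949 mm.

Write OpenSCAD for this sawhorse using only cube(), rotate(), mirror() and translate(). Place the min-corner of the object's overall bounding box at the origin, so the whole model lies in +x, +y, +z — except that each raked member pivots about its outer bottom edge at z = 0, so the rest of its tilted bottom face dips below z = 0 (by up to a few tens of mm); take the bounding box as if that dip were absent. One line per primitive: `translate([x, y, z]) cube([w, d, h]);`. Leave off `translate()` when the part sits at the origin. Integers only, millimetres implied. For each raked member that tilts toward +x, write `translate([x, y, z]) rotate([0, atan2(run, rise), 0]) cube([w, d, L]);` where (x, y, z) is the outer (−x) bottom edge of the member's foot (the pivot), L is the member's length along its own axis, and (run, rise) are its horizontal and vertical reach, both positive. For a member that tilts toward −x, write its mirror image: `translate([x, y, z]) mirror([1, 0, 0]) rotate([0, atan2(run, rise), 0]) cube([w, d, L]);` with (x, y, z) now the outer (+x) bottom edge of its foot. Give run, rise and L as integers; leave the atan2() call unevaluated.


translate([325, 0, 780]) cube([118, 1029, 60]);
translate([0, 43, 0]) rotate([0, atan2(325, 780), 0]) cube([33, 37, 845]);
translate([768, 43, 0]) mirror([1, 0, 0]) rotate([0, atan2(325, 780), 0]) cube([33, 37, 845]);
translate([0, 949, 0]) rotate([0, atan2(325, 780), 0]) cube([33, 37, 845]);
translate([768, 949, 0]) mirror([1, 0, 0]) rotate([0, atan2(325, 780), 0]) cube([33, 37, 845]);


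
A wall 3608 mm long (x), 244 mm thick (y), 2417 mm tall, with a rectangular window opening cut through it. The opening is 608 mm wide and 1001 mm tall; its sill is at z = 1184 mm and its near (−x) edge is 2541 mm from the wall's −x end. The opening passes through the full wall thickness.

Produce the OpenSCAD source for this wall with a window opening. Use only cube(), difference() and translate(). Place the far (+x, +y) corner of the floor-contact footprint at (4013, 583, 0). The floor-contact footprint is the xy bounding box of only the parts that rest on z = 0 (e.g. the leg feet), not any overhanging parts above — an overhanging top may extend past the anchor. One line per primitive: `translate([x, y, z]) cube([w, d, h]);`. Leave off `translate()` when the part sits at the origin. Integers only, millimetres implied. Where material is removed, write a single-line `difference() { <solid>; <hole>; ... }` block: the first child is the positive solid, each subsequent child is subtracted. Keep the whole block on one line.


difference() { translate([405, 339, 0]) cube([3608, 244, 2417]); translate([2946, 339, 1184]) cube([608, 244, 1001]); }


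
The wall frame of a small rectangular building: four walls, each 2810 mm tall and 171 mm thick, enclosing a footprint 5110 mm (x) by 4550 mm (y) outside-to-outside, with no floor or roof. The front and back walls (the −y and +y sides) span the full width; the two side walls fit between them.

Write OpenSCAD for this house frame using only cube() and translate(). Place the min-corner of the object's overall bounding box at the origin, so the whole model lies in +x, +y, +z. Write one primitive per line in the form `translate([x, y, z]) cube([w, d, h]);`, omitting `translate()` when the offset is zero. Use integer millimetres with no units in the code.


cube([5110, 171, 2810]);
translate([0, 4379, 0]) cube([5110, 171, 2810]);
translate([0, 171, 0]) cube([171, 4208, 2810]);
translate([4939, 171, 0]) cube([171, 4208, 2810]);
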